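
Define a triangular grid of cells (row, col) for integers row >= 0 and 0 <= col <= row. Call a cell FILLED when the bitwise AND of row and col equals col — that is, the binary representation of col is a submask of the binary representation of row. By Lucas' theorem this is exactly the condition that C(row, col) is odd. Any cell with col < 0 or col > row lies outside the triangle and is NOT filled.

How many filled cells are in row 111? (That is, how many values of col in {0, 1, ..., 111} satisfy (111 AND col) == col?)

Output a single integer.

Answer: 64

Derivation:
111 in binary = 1101111
popcount(111) = number of 1-bits in 1101111 = 6
A col c satisfies (111 AND c) == c iff every set bit of c is also set in 111; each of the 6 set bits of 111 can independently be on or off in c.
count = 2^6 = 64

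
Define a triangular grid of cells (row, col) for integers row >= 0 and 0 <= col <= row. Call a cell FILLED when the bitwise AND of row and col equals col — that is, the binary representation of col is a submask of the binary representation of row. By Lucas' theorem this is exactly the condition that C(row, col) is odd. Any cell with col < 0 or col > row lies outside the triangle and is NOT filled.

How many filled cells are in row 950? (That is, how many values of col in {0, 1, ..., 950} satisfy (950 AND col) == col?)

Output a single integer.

Answer: 128

Derivation:
950 in binary = 1110110110
popcount(950) = number of 1-bits in 1110110110 = 7
A col c satisfies (950 AND c) == c iff every set bit of c is also set in 950; each of the 7 set bits of 950 can independently be on or off in c.
count = 2^7 = 128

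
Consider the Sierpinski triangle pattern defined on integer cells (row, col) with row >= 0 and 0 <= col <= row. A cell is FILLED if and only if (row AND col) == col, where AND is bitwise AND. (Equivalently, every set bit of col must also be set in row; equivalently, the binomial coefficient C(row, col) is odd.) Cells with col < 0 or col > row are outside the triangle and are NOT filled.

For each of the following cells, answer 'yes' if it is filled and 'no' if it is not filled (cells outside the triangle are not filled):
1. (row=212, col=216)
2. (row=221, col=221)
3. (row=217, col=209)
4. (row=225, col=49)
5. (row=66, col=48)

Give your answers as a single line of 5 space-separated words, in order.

Answer: no yes yes no no

Derivation:
(212,216): col outside [0, 212] -> not filled
(221,221): row=0b11011101, col=0b11011101, row AND col = 0b11011101 = 221; 221 == 221 -> filled
(217,209): row=0b11011001, col=0b11010001, row AND col = 0b11010001 = 209; 209 == 209 -> filled
(225,49): row=0b11100001, col=0b110001, row AND col = 0b100001 = 33; 33 != 49 -> empty
(66,48): row=0b1000010, col=0b110000, row AND col = 0b0 = 0; 0 != 48 -> empty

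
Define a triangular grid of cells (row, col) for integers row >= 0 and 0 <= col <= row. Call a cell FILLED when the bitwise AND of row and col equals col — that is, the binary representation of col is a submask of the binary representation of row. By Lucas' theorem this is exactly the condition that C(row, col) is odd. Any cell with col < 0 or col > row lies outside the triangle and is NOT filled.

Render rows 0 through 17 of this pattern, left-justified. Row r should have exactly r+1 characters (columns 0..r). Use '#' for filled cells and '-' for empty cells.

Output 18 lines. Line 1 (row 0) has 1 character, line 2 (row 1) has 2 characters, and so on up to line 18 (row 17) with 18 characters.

r0=0: #
r1=1: ##
r2=10: #-#
r3=11: ####
r4=100: #---#
r5=101: ##--##
r6=110: #-#-#-#
r7=111: ########
r8=1000: #-------#
r9=1001: ##------##
r10=1010: #-#-----#-#
r11=1011: ####----####
r12=1100: #---#---#---#
r13=1101: ##--##--##--##
r14=1110: #-#-#-#-#-#-#-#
r15=1111: ################
r16=10000: #---------------#
r17=10001: ##--------------##

Answer: #
##
#-#
####
#---#
##--##
#-#-#-#
########
#-------#
##------##
#-#-----#-#
####----####
#---#---#---#
##--##--##--##
#-#-#-#-#-#-#-#
################
#---------------#
##--------------##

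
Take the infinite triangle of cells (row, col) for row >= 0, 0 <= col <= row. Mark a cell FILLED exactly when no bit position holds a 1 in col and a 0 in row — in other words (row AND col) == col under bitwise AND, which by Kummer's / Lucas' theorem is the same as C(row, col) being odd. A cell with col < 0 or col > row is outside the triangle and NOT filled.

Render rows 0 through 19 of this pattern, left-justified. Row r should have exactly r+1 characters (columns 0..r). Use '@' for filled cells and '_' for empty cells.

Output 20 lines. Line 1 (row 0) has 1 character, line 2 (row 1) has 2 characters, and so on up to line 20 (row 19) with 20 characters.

Answer: @
@@
@_@
@@@@
@___@
@@__@@
@_@_@_@
@@@@@@@@
@_______@
@@______@@
@_@_____@_@
@@@@____@@@@
@___@___@___@
@@__@@__@@__@@
@_@_@_@_@_@_@_@
@@@@@@@@@@@@@@@@
@_______________@
@@______________@@
@_@_____________@_@
@@@@____________@@@@

Derivation:
r0=0: @
r1=1: @@
r2=10: @_@
r3=11: @@@@
r4=100: @___@
r5=101: @@__@@
r6=110: @_@_@_@
r7=111: @@@@@@@@
r8=1000: @_______@
r9=1001: @@______@@
r10=1010: @_@_____@_@
r11=1011: @@@@____@@@@
r12=1100: @___@___@___@
r13=1101: @@__@@__@@__@@
r14=1110: @_@_@_@_@_@_@_@
r15=1111: @@@@@@@@@@@@@@@@
r16=10000: @_______________@
r17=10001: @@______________@@
r18=10010: @_@_____________@_@
r19=10011: @@@@____________@@@@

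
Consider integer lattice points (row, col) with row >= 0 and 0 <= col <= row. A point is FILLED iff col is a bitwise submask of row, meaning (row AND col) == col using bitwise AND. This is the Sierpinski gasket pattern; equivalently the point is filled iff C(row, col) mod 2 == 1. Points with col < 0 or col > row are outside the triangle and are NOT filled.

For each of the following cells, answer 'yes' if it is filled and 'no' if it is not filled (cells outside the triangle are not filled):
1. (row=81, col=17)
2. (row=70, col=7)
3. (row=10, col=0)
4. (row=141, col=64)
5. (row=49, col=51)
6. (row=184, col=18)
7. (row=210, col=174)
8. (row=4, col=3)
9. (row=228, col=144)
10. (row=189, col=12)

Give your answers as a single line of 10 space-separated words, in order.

Answer: yes no yes no no no no no no yes

Derivation:
(81,17): row=0b1010001, col=0b10001, row AND col = 0b10001 = 17; 17 == 17 -> filled
(70,7): row=0b1000110, col=0b111, row AND col = 0b110 = 6; 6 != 7 -> empty
(10,0): row=0b1010, col=0b0, row AND col = 0b0 = 0; 0 == 0 -> filled
(141,64): row=0b10001101, col=0b1000000, row AND col = 0b0 = 0; 0 != 64 -> empty
(49,51): col outside [0, 49] -> not filled
(184,18): row=0b10111000, col=0b10010, row AND col = 0b10000 = 16; 16 != 18 -> empty
(210,174): row=0b11010010, col=0b10101110, row AND col = 0b10000010 = 130; 130 != 174 -> empty
(4,3): row=0b100, col=0b11, row AND col = 0b0 = 0; 0 != 3 -> empty
(228,144): row=0b11100100, col=0b10010000, row AND col = 0b10000000 = 128; 128 != 144 -> empty
(189,12): row=0b10111101, col=0b1100, row AND col = 0b1100 = 12; 12 == 12 -> filled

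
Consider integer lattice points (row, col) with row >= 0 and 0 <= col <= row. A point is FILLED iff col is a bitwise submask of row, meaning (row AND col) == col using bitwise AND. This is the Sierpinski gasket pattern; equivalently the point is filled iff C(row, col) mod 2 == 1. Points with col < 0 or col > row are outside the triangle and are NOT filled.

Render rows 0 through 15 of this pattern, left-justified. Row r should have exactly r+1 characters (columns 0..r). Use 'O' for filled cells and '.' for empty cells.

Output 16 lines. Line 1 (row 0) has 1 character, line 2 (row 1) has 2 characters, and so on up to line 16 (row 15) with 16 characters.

r0=0: O
r1=1: OO
r2=10: O.O
r3=11: OOOO
r4=100: O...O
r5=101: OO..OO
r6=110: O.O.O.O
r7=111: OOOOOOOO
r8=1000: O.......O
r9=1001: OO......OO
r10=1010: O.O.....O.O
r11=1011: OOOO....OOOO
r12=1100: O...O...O...O
r13=1101: OO..OO..OO..OO
r14=1110: O.O.O.O.O.O.O.O
r15=1111: OOOOOOOOOOOOOOOO

Answer: O
OO
O.O
OOOO
O...O
OO..OO
O.O.O.O
OOOOOOOO
O.......O
OO......OO
O.O.....O.O
OOOO....OOOO
O...O...O...O
OO..OO..OO..OO
O.O.O.O.O.O.O.O
OOOOOOOOOOOOOOOO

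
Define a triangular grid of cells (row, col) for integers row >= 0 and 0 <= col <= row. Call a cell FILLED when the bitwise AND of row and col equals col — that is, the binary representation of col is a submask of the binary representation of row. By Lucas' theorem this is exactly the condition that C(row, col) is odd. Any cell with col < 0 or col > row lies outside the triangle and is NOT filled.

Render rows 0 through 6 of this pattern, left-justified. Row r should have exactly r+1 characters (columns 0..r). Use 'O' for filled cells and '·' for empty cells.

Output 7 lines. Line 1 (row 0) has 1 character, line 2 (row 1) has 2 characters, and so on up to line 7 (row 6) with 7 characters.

r0=0: O
r1=1: OO
r2=10: O·O
r3=11: OOOO
r4=100: O···O
r5=101: OO··OO
r6=110: O·O·O·O

Answer: O
OO
O·O
OOOO
O···O
OO··OO
O·O·O·O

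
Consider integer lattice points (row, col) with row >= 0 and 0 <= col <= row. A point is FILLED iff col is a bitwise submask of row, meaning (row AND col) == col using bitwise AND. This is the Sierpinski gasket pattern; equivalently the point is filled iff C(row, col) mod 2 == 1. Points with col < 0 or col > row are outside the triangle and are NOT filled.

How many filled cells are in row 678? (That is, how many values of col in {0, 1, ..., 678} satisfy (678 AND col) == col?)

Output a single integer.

Answer: 32

Derivation:
678 in binary = 1010100110
popcount(678) = number of 1-bits in 1010100110 = 5
A col c satisfies (678 AND c) == c iff every set bit of c is also set in 678; each of the 5 set bits of 678 can independently be on or off in c.
count = 2^5 = 32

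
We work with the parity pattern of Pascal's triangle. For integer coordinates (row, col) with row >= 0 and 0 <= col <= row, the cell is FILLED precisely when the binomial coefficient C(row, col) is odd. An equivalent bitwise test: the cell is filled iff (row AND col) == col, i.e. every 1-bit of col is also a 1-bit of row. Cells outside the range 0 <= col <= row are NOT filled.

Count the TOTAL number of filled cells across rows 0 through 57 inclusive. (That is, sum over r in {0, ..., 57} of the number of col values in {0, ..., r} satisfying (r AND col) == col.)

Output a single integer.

Answer: 537

Derivation:
r0=0 pc0: +1 =1
r1=1 pc1: +2 =3
r2=10 pc1: +2 =5
r3=11 pc2: +4 =9
r4=100 pc1: +2 =11
r5=101 pc2: +4 =15
r6=110 pc2: +4 =19
r7=111 pc3: +8 =27
r8=1000 pc1: +2 =29
r9=1001 pc2: +4 =33
r10=1010 pc2: +4 =37
r11=1011 pc3: +8 =45
r12=1100 pc2: +4 =49
r13=1101 pc3: +8 =57
r14=1110 pc3: +8 =65
r15=1111 pc4: +16 =81
r16=10000 pc1: +2 =83
r17=10001 pc2: +4 =87
r18=10010 pc2: +4 =91
r19=10011 pc3: +8 =99
r20=10100 pc2: +4 =103
r21=10101 pc3: +8 =111
r22=10110 pc3: +8 =119
r23=10111 pc4: +16 =135
r24=11000 pc2: +4 =139
r25=11001 pc3: +8 =147
r26=11010 pc3: +8 =155
r27=11011 pc4: +16 =171
r28=11100 pc3: +8 =179
r29=11101 pc4: +16 =195
r30=11110 pc4: +16 =211
r31=11111 pc5: +32 =243
r32=100000 pc1: +2 =245
r33=100001 pc2: +4 =249
r34=100010 pc2: +4 =253
r35=100011 pc3: +8 =261
r36=100100 pc2: +4 =265
r37=100101 pc3: +8 =273
r38=100110 pc3: +8 =281
r39=100111 pc4: +16 =297
r40=101000 pc2: +4 =301
r41=101001 pc3: +8 =309
r42=101010 pc3: +8 =317
r43=101011 pc4: +16 =333
r44=101100 pc3: +8 =341
r45=101101 pc4: +16 =357
r46=101110 pc4: +16 =373
r47=101111 pc5: +32 =405
r48=110000 pc2: +4 =409
r49=110001 pc3: +8 =417
r50=110010 pc3: +8 =425
r51=110011 pc4: +16 =441
r52=110100 pc3: +8 =449
r53=110101 pc4: +16 =465
r54=110110 pc4: +16 =481
r55=110111 pc5: +32 =513
r56=111000 pc3: +8 =521
r57=111001 pc4: +16 =537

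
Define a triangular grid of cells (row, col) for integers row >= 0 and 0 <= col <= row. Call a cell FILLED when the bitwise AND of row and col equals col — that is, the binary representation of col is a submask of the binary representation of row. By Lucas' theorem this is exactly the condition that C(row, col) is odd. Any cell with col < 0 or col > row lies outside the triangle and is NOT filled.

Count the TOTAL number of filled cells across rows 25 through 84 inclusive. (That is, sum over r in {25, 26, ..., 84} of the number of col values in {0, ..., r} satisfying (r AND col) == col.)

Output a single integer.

Answer: 796

Derivation:
r25=11001 pc3: +8 =8
r26=11010 pc3: +8 =16
r27=11011 pc4: +16 =32
r28=11100 pc3: +8 =40
r29=11101 pc4: +16 =56
r30=11110 pc4: +16 =72
r31=11111 pc5: +32 =104
r32=100000 pc1: +2 =106
r33=100001 pc2: +4 =110
r34=100010 pc2: +4 =114
r35=100011 pc3: +8 =122
r36=100100 pc2: +4 =126
r37=100101 pc3: +8 =134
r38=100110 pc3: +8 =142
r39=100111 pc4: +16 =158
r40=101000 pc2: +4 =162
r41=101001 pc3: +8 =170
r42=101010 pc3: +8 =178
r43=101011 pc4: +16 =194
r44=101100 pc3: +8 =202
r45=101101 pc4: +16 =218
r46=101110 pc4: +16 =234
r47=101111 pc5: +32 =266
r48=110000 pc2: +4 =270
r49=110001 pc3: +8 =278
r50=110010 pc3: +8 =286
r51=110011 pc4: +16 =302
r52=110100 pc3: +8 =310
r53=110101 pc4: +16 =326
r54=110110 pc4: +16 =342
r55=110111 pc5: +32 =374
r56=111000 pc3: +8 =382
r57=111001 pc4: +16 =398
r58=111010 pc4: +16 =414
r59=111011 pc5: +32 =446
r60=111100 pc4: +16 =462
r61=111101 pc5: +32 =494
r62=111110 pc5: +32 =526
r63=111111 pc6: +64 =590
r64=1000000 pc1: +2 =592
r65=1000001 pc2: +4 =596
r66=1000010 pc2: +4 =600
r67=1000011 pc3: +8 =608
r68=1000100 pc2: +4 =612
r69=1000101 pc3: +8 =620
r70=1000110 pc3: +8 =628
r71=1000111 pc4: +16 =644
r72=1001000 pc2: +4 =648
r73=1001001 pc3: +8 =656
r74=1001010 pc3: +8 =664
r75=1001011 pc4: +16 =680
r76=1001100 pc3: +8 =688
r77=1001101 pc4: +16 =704
r78=1001110 pc4: +16 =720
r79=1001111 pc5: +32 =752
r80=1010000 pc2: +4 =756
r81=1010001 pc3: +8 =764
r82=1010010 pc3: +8 =772
r83=1010011 pc4: +16 =788
r84=1010100 pc3: +8 =796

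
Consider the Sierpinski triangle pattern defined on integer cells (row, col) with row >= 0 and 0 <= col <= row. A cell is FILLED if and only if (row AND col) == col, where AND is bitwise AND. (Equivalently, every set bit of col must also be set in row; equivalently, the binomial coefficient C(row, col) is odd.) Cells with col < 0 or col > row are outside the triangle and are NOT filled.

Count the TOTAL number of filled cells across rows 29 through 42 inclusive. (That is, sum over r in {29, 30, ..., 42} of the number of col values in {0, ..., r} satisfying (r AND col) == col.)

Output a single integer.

Answer: 138

Derivation:
r29=11101 pc4: +16 =16
r30=11110 pc4: +16 =32
r31=11111 pc5: +32 =64
r32=100000 pc1: +2 =66
r33=100001 pc2: +4 =70
r34=100010 pc2: +4 =74
r35=100011 pc3: +8 =82
r36=100100 pc2: +4 =86
r37=100101 pc3: +8 =94
r38=100110 pc3: +8 =102
r39=100111 pc4: +16 =118
r40=101000 pc2: +4 =122
r41=101001 pc3: +8 =130
r42=101010 pc3: +8 =138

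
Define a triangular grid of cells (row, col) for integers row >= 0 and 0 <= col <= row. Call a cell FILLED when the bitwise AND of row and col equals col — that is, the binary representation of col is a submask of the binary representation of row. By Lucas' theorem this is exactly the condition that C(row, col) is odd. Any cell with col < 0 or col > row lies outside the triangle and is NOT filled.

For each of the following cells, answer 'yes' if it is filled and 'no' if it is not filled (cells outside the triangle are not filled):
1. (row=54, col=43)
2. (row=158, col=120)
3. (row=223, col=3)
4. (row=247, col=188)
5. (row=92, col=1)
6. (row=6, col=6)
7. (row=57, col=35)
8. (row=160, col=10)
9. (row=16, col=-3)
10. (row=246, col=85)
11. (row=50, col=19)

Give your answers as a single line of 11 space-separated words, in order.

(54,43): row=0b110110, col=0b101011, row AND col = 0b100010 = 34; 34 != 43 -> empty
(158,120): row=0b10011110, col=0b1111000, row AND col = 0b11000 = 24; 24 != 120 -> empty
(223,3): row=0b11011111, col=0b11, row AND col = 0b11 = 3; 3 == 3 -> filled
(247,188): row=0b11110111, col=0b10111100, row AND col = 0b10110100 = 180; 180 != 188 -> empty
(92,1): row=0b1011100, col=0b1, row AND col = 0b0 = 0; 0 != 1 -> empty
(6,6): row=0b110, col=0b110, row AND col = 0b110 = 6; 6 == 6 -> filled
(57,35): row=0b111001, col=0b100011, row AND col = 0b100001 = 33; 33 != 35 -> empty
(160,10): row=0b10100000, col=0b1010, row AND col = 0b0 = 0; 0 != 10 -> empty
(16,-3): col outside [0, 16] -> not filled
(246,85): row=0b11110110, col=0b1010101, row AND col = 0b1010100 = 84; 84 != 85 -> empty
(50,19): row=0b110010, col=0b10011, row AND col = 0b10010 = 18; 18 != 19 -> empty

Answer: no no yes no no yes no no no no no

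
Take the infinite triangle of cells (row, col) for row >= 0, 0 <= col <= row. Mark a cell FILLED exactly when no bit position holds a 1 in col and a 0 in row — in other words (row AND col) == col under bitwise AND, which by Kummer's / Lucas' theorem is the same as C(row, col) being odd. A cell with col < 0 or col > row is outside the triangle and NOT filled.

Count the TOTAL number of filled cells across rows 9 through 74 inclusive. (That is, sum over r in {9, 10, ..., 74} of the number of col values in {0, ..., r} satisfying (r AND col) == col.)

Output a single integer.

r9=1001 pc2: +4 =4
r10=1010 pc2: +4 =8
r11=1011 pc3: +8 =16
r12=1100 pc2: +4 =20
r13=1101 pc3: +8 =28
r14=1110 pc3: +8 =36
r15=1111 pc4: +16 =52
r16=10000 pc1: +2 =54
r17=10001 pc2: +4 =58
r18=10010 pc2: +4 =62
r19=10011 pc3: +8 =70
r20=10100 pc2: +4 =74
r21=10101 pc3: +8 =82
r22=10110 pc3: +8 =90
r23=10111 pc4: +16 =106
r24=11000 pc2: +4 =110
r25=11001 pc3: +8 =118
r26=11010 pc3: +8 =126
r27=11011 pc4: +16 =142
r28=11100 pc3: +8 =150
r29=11101 pc4: +16 =166
r30=11110 pc4: +16 =182
r31=11111 pc5: +32 =214
r32=100000 pc1: +2 =216
r33=100001 pc2: +4 =220
r34=100010 pc2: +4 =224
r35=100011 pc3: +8 =232
r36=100100 pc2: +4 =236
r37=100101 pc3: +8 =244
r38=100110 pc3: +8 =252
r39=100111 pc4: +16 =268
r40=101000 pc2: +4 =272
r41=101001 pc3: +8 =280
r42=101010 pc3: +8 =288
r43=101011 pc4: +16 =304
r44=101100 pc3: +8 =312
r45=101101 pc4: +16 =328
r46=101110 pc4: +16 =344
r47=101111 pc5: +32 =376
r48=110000 pc2: +4 =380
r49=110001 pc3: +8 =388
r50=110010 pc3: +8 =396
r51=110011 pc4: +16 =412
r52=110100 pc3: +8 =420
r53=110101 pc4: +16 =436
r54=110110 pc4: +16 =452
r55=110111 pc5: +32 =484
r56=111000 pc3: +8 =492
r57=111001 pc4: +16 =508
r58=111010 pc4: +16 =524
r59=111011 pc5: +32 =556
r60=111100 pc4: +16 =572
r61=111101 pc5: +32 =604
r62=111110 pc5: +32 =636
r63=111111 pc6: +64 =700
r64=1000000 pc1: +2 =702
r65=1000001 pc2: +4 =706
r66=1000010 pc2: +4 =710
r67=1000011 pc3: +8 =718
r68=1000100 pc2: +4 =722
r69=1000101 pc3: +8 =730
r70=1000110 pc3: +8 =738
r71=1000111 pc4: +16 =754
r72=1001000 pc2: +4 =758
r73=1001001 pc3: +8 =766
r74=1001010 pc3: +8 =774

Answer: 774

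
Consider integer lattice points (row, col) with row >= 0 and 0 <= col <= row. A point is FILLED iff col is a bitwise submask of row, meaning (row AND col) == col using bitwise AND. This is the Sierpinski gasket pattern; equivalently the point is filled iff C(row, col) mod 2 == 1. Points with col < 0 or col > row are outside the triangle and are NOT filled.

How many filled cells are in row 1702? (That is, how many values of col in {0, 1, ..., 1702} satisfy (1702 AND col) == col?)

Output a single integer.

Answer: 64

Derivation:
1702 in binary = 11010100110
popcount(1702) = number of 1-bits in 11010100110 = 6
A col c satisfies (1702 AND c) == c iff every set bit of c is also set in 1702; each of the 6 set bits of 1702 can independently be on or off in c.
count = 2^6 = 64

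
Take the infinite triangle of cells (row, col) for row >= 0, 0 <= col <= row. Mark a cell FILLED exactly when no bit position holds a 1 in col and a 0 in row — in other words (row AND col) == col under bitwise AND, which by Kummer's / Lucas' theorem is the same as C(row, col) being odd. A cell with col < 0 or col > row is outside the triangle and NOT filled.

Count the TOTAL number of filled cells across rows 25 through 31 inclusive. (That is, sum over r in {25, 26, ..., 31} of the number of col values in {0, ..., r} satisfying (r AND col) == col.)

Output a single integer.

Answer: 104

Derivation:
r25=11001 pc3: +8 =8
r26=11010 pc3: +8 =16
r27=11011 pc4: +16 =32
r28=11100 pc3: +8 =40
r29=11101 pc4: +16 =56
r30=11110 pc4: +16 =72
r31=11111 pc5: +32 =104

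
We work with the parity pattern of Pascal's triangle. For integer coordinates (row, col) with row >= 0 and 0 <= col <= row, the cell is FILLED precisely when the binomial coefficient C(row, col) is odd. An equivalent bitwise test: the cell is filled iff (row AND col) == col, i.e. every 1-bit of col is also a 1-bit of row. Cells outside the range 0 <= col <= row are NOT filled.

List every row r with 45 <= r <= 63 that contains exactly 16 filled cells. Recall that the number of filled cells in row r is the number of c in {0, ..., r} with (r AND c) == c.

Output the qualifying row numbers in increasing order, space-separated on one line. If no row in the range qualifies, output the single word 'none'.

Row r has 2^popcount(r) filled cells, so we need popcount(r) = log2(16) = 4.
Scan r = 45..63 and keep those with exactly 4 one-bits:
r=45=101101 popcount=4 -> KEEP
r=46=101110 popcount=4 -> KEEP
r=47=101111 popcount=5 -> skip
r=48=110000 popcount=2 -> skip
r=49=110001 popcount=3 -> skip
r=50=110010 popcount=3 -> skip
r=51=110011 popcount=4 -> KEEP
r=52=110100 popcount=3 -> skip
r=53=110101 popcount=4 -> KEEP
r=54=110110 popcount=4 -> KEEP
r=55=110111 popcount=5 -> skip
r=56=111000 popcount=3 -> skip
r=57=111001 popcount=4 -> KEEP
r=58=111010 popcount=4 -> KEEP
r=59=111011 popcount=5 -> skip
r=60=111100 popcount=4 -> KEEP
r=61=111101 popcount=5 -> skip
r=62=111110 popcount=5 -> skip
r=63=111111 popcount=6 -> skip
Kept rows: 45 46 51 53 54 57 58 60

Answer: 45 46 51 53 54 57 58 60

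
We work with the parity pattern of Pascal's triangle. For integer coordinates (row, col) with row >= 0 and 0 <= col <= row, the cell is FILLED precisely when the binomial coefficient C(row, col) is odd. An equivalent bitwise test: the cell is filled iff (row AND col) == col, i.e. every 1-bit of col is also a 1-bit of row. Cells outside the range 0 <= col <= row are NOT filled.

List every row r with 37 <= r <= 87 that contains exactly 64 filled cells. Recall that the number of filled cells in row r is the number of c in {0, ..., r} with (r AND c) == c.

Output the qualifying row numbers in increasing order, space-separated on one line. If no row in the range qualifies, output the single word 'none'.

Row r has 2^popcount(r) filled cells, so we need popcount(r) = log2(64) = 6.
Scan r = 37..87 and keep those with exactly 6 one-bits:
r=37=100101 popcount=3 -> skip
r=38=100110 popcount=3 -> skip
r=39=100111 popcount=4 -> skip
r=40=101000 popcount=2 -> skip
r=41=101001 popcount=3 -> skip
r=42=101010 popcount=3 -> skip
r=43=101011 popcount=4 -> skip
r=44=101100 popcount=3 -> skip
r=45=101101 popcount=4 -> skip
r=46=101110 popcount=4 -> skip
r=47=101111 popcount=5 -> skip
r=48=110000 popcount=2 -> skip
r=49=110001 popcount=3 -> skip
r=50=110010 popcount=3 -> skip
r=51=110011 popcount=4 -> skip
r=52=110100 popcount=3 -> skip
r=53=110101 popcount=4 -> skip
r=54=110110 popcount=4 -> skip
r=55=110111 popcount=5 -> skip
r=56=111000 popcount=3 -> skip
r=57=111001 popcount=4 -> skip
r=58=111010 popcount=4 -> skip
r=59=111011 popcount=5 -> skip
r=60=111100 popcount=4 -> skip
r=61=111101 popcount=5 -> skip
r=62=111110 popcount=5 -> skip
r=63=111111 popcount=6 -> KEEP
r=64=1000000 popcount=1 -> skip
r=65=1000001 popcount=2 -> skip
r=66=1000010 popcount=2 -> skip
r=67=1000011 popcount=3 -> skip
r=68=1000100 popcount=2 -> skip
r=69=1000101 popcount=3 -> skip
r=70=1000110 popcount=3 -> skip
r=71=1000111 popcount=4 -> skip
r=72=1001000 popcount=2 -> skip
r=73=1001001 popcount=3 -> skip
r=74=1001010 popcount=3 -> skip
r=75=1001011 popcount=4 -> skip
r=76=1001100 popcount=3 -> skip
r=77=1001101 popcount=4 -> skip
r=78=1001110 popcount=4 -> skip
r=79=1001111 popcount=5 -> skip
r=80=1010000 popcount=2 -> skip
r=81=1010001 popcount=3 -> skip
r=82=1010010 popcount=3 -> skip
r=83=1010011 popcount=4 -> skip
r=84=1010100 popcount=3 -> skip
r=85=1010101 popcount=4 -> skip
r=86=1010110 popcount=4 -> skip
r=87=1010111 popcount=5 -> skip
Kept rows: 63

Answer: 63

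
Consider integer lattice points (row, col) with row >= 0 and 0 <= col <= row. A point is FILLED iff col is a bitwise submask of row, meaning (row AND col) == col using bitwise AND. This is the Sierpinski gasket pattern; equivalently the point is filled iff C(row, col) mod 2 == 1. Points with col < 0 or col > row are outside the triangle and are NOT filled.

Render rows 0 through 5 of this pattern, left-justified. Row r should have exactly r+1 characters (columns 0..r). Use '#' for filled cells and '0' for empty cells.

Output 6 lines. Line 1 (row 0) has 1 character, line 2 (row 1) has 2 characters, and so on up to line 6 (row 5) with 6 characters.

r0=0: #
r1=1: ##
r2=10: #0#
r3=11: ####
r4=100: #000#
r5=101: ##00##

Answer: #
##
#0#
####
#000#
##00##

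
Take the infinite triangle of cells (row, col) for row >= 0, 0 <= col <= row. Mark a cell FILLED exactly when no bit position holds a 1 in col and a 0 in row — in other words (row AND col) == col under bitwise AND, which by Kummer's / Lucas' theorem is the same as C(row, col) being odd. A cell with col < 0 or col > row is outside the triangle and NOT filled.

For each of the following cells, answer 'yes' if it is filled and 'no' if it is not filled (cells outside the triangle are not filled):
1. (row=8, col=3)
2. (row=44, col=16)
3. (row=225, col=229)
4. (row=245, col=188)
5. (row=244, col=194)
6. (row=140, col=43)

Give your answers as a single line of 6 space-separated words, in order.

(8,3): row=0b1000, col=0b11, row AND col = 0b0 = 0; 0 != 3 -> empty
(44,16): row=0b101100, col=0b10000, row AND col = 0b0 = 0; 0 != 16 -> empty
(225,229): col outside [0, 225] -> not filled
(245,188): row=0b11110101, col=0b10111100, row AND col = 0b10110100 = 180; 180 != 188 -> empty
(244,194): row=0b11110100, col=0b11000010, row AND col = 0b11000000 = 192; 192 != 194 -> empty
(140,43): row=0b10001100, col=0b101011, row AND col = 0b1000 = 8; 8 != 43 -> empty

Answer: no no no no no no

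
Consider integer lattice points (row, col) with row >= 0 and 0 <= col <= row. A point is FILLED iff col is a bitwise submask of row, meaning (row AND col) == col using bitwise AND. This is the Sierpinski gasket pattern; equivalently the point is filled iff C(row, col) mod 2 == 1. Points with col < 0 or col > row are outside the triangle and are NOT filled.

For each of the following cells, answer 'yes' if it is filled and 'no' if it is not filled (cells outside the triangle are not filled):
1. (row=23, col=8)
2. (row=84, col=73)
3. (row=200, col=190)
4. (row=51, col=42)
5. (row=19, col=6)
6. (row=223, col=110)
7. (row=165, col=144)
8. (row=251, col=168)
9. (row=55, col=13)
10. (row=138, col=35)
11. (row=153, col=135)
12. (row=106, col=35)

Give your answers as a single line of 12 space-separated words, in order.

Answer: no no no no no no no yes no no no no

Derivation:
(23,8): row=0b10111, col=0b1000, row AND col = 0b0 = 0; 0 != 8 -> empty
(84,73): row=0b1010100, col=0b1001001, row AND col = 0b1000000 = 64; 64 != 73 -> empty
(200,190): row=0b11001000, col=0b10111110, row AND col = 0b10001000 = 136; 136 != 190 -> empty
(51,42): row=0b110011, col=0b101010, row AND col = 0b100010 = 34; 34 != 42 -> empty
(19,6): row=0b10011, col=0b110, row AND col = 0b10 = 2; 2 != 6 -> empty
(223,110): row=0b11011111, col=0b1101110, row AND col = 0b1001110 = 78; 78 != 110 -> empty
(165,144): row=0b10100101, col=0b10010000, row AND col = 0b10000000 = 128; 128 != 144 -> empty
(251,168): row=0b11111011, col=0b10101000, row AND col = 0b10101000 = 168; 168 == 168 -> filled
(55,13): row=0b110111, col=0b1101, row AND col = 0b101 = 5; 5 != 13 -> empty
(138,35): row=0b10001010, col=0b100011, row AND col = 0b10 = 2; 2 != 35 -> empty
(153,135): row=0b10011001, col=0b10000111, row AND col = 0b10000001 = 129; 129 != 135 -> empty
(106,35): row=0b1101010, col=0b100011, row AND col = 0b100010 = 34; 34 != 35 -> empty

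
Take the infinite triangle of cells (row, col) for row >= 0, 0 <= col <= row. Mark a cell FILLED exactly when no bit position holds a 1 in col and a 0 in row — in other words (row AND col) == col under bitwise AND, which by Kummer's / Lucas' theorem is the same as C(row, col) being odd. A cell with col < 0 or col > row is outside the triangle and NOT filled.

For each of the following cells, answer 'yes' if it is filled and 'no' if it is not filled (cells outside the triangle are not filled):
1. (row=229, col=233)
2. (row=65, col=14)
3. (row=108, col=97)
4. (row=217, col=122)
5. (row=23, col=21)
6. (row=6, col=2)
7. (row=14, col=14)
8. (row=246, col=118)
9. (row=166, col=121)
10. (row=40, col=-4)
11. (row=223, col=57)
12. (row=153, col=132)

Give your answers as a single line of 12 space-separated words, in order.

Answer: no no no no yes yes yes yes no no no no

Derivation:
(229,233): col outside [0, 229] -> not filled
(65,14): row=0b1000001, col=0b1110, row AND col = 0b0 = 0; 0 != 14 -> empty
(108,97): row=0b1101100, col=0b1100001, row AND col = 0b1100000 = 96; 96 != 97 -> empty
(217,122): row=0b11011001, col=0b1111010, row AND col = 0b1011000 = 88; 88 != 122 -> empty
(23,21): row=0b10111, col=0b10101, row AND col = 0b10101 = 21; 21 == 21 -> filled
(6,2): row=0b110, col=0b10, row AND col = 0b10 = 2; 2 == 2 -> filled
(14,14): row=0b1110, col=0b1110, row AND col = 0b1110 = 14; 14 == 14 -> filled
(246,118): row=0b11110110, col=0b1110110, row AND col = 0b1110110 = 118; 118 == 118 -> filled
(166,121): row=0b10100110, col=0b1111001, row AND col = 0b100000 = 32; 32 != 121 -> empty
(40,-4): col outside [0, 40] -> not filled
(223,57): row=0b11011111, col=0b111001, row AND col = 0b11001 = 25; 25 != 57 -> empty
(153,132): row=0b10011001, col=0b10000100, row AND col = 0b10000000 = 128; 128 != 132 -> empty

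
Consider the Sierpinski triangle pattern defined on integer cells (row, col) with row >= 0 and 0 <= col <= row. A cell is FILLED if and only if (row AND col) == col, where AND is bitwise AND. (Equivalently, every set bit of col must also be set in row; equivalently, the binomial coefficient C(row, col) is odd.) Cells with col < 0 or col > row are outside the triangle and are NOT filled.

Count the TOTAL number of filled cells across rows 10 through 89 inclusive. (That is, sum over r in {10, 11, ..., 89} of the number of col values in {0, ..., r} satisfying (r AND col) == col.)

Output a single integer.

r10=1010 pc2: +4 =4
r11=1011 pc3: +8 =12
r12=1100 pc2: +4 =16
r13=1101 pc3: +8 =24
r14=1110 pc3: +8 =32
r15=1111 pc4: +16 =48
r16=10000 pc1: +2 =50
r17=10001 pc2: +4 =54
r18=10010 pc2: +4 =58
r19=10011 pc3: +8 =66
r20=10100 pc2: +4 =70
r21=10101 pc3: +8 =78
r22=10110 pc3: +8 =86
r23=10111 pc4: +16 =102
r24=11000 pc2: +4 =106
r25=11001 pc3: +8 =114
r26=11010 pc3: +8 =122
r27=11011 pc4: +16 =138
r28=11100 pc3: +8 =146
r29=11101 pc4: +16 =162
r30=11110 pc4: +16 =178
r31=11111 pc5: +32 =210
r32=100000 pc1: +2 =212
r33=100001 pc2: +4 =216
r34=100010 pc2: +4 =220
r35=100011 pc3: +8 =228
r36=100100 pc2: +4 =232
r37=100101 pc3: +8 =240
r38=100110 pc3: +8 =248
r39=100111 pc4: +16 =264
r40=101000 pc2: +4 =268
r41=101001 pc3: +8 =276
r42=101010 pc3: +8 =284
r43=101011 pc4: +16 =300
r44=101100 pc3: +8 =308
r45=101101 pc4: +16 =324
r46=101110 pc4: +16 =340
r47=101111 pc5: +32 =372
r48=110000 pc2: +4 =376
r49=110001 pc3: +8 =384
r50=110010 pc3: +8 =392
r51=110011 pc4: +16 =408
r52=110100 pc3: +8 =416
r53=110101 pc4: +16 =432
r54=110110 pc4: +16 =448
r55=110111 pc5: +32 =480
r56=111000 pc3: +8 =488
r57=111001 pc4: +16 =504
r58=111010 pc4: +16 =520
r59=111011 pc5: +32 =552
r60=111100 pc4: +16 =568
r61=111101 pc5: +32 =600
r62=111110 pc5: +32 =632
r63=111111 pc6: +64 =696
r64=1000000 pc1: +2 =698
r65=1000001 pc2: +4 =702
r66=1000010 pc2: +4 =706
r67=1000011 pc3: +8 =714
r68=1000100 pc2: +4 =718
r69=1000101 pc3: +8 =726
r70=1000110 pc3: +8 =734
r71=1000111 pc4: +16 =750
r72=1001000 pc2: +4 =754
r73=1001001 pc3: +8 =762
r74=1001010 pc3: +8 =770
r75=1001011 pc4: +16 =786
r76=1001100 pc3: +8 =794
r77=1001101 pc4: +16 =810
r78=1001110 pc4: +16 =826
r79=1001111 pc5: +32 =858
r80=1010000 pc2: +4 =862
r81=1010001 pc3: +8 =870
r82=1010010 pc3: +8 =878
r83=1010011 pc4: +16 =894
r84=1010100 pc3: +8 =902
r85=1010101 pc4: +16 =918
r86=1010110 pc4: +16 =934
r87=1010111 pc5: +32 =966
r88=1011000 pc3: +8 =974
r89=1011001 pc4: +16 =990

Answer: 990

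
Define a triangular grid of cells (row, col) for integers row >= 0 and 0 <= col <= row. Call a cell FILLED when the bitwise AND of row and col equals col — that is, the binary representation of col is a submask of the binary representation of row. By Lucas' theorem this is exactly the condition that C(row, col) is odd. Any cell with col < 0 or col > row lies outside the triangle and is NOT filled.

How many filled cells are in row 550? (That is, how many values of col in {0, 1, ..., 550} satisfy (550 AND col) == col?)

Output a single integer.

550 in binary = 1000100110
popcount(550) = number of 1-bits in 1000100110 = 4
A col c satisfies (550 AND c) == c iff every set bit of c is also set in 550; each of the 4 set bits of 550 can independently be on or off in c.
count = 2^4 = 16

Answer: 16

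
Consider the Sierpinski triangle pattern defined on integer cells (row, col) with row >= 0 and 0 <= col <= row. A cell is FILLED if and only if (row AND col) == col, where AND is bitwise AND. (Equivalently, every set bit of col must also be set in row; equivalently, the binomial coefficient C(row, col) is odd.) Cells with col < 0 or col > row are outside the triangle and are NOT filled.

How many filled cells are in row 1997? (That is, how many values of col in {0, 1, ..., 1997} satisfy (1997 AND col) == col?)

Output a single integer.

1997 in binary = 11111001101
popcount(1997) = number of 1-bits in 11111001101 = 8
A col c satisfies (1997 AND c) == c iff every set bit of c is also set in 1997; each of the 8 set bits of 1997 can independently be on or off in c.
count = 2^8 = 256

Answer: 256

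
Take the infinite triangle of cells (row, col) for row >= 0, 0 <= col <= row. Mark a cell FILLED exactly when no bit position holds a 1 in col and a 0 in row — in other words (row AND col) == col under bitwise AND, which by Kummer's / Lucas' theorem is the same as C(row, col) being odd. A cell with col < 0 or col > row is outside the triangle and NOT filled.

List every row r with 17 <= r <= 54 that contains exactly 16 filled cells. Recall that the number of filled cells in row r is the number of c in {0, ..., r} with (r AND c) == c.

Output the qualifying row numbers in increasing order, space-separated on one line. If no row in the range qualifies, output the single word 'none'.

Answer: 23 27 29 30 39 43 45 46 51 53 54

Derivation:
Row r has 2^popcount(r) filled cells, so we need popcount(r) = log2(16) = 4.
Scan r = 17..54 and keep those with exactly 4 one-bits:
r=17=10001 popcount=2 -> skip
r=18=10010 popcount=2 -> skip
r=19=10011 popcount=3 -> skip
r=20=10100 popcount=2 -> skip
r=21=10101 popcount=3 -> skip
r=22=10110 popcount=3 -> skip
r=23=10111 popcount=4 -> KEEP
r=24=11000 popcount=2 -> skip
r=25=11001 popcount=3 -> skip
r=26=11010 popcount=3 -> skip
r=27=11011 popcount=4 -> KEEP
r=28=11100 popcount=3 -> skip
r=29=11101 popcount=4 -> KEEP
r=30=11110 popcount=4 -> KEEP
r=31=11111 popcount=5 -> skip
r=32=100000 popcount=1 -> skip
r=33=100001 popcount=2 -> skip
r=34=100010 popcount=2 -> skip
r=35=100011 popcount=3 -> skip
r=36=100100 popcount=2 -> skip
r=37=100101 popcount=3 -> skip
r=38=100110 popcount=3 -> skip
r=39=100111 popcount=4 -> KEEP
r=40=101000 popcount=2 -> skip
r=41=101001 popcount=3 -> skip
r=42=101010 popcount=3 -> skip
r=43=101011 popcount=4 -> KEEP
r=44=101100 popcount=3 -> skip
r=45=101101 popcount=4 -> KEEP
r=46=101110 popcount=4 -> KEEP
r=47=101111 popcount=5 -> skip
r=48=110000 popcount=2 -> skip
r=49=110001 popcount=3 -> skip
r=50=110010 popcount=3 -> skip
r=51=110011 popcount=4 -> KEEP
r=52=110100 popcount=3 -> skip
r=53=110101 popcount=4 -> KEEP
r=54=110110 popcount=4 -> KEEP
Kept rows: 23 27 29 30 39 43 45 46 51 53 54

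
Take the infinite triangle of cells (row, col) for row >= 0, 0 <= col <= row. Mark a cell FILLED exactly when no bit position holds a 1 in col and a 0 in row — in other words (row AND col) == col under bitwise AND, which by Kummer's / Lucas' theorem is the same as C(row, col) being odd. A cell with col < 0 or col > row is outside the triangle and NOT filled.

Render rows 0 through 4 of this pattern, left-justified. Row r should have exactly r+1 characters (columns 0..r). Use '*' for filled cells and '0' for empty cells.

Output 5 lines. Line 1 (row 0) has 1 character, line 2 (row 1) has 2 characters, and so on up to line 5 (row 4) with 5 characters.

r0=0: *
r1=1: **
r2=10: *0*
r3=11: ****
r4=100: *000*

Answer: *
**
*0*
****
*000*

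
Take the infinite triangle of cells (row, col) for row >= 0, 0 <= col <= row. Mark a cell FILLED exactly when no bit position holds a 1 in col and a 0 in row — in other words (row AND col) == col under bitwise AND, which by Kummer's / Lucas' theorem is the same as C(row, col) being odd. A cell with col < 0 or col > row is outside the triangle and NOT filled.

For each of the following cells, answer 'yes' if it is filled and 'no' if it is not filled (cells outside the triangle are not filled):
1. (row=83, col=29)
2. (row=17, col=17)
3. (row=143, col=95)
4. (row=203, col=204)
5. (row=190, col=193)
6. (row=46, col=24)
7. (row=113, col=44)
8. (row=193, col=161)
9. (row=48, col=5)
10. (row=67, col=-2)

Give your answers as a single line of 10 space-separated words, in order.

Answer: no yes no no no no no no no no

Derivation:
(83,29): row=0b1010011, col=0b11101, row AND col = 0b10001 = 17; 17 != 29 -> empty
(17,17): row=0b10001, col=0b10001, row AND col = 0b10001 = 17; 17 == 17 -> filled
(143,95): row=0b10001111, col=0b1011111, row AND col = 0b1111 = 15; 15 != 95 -> empty
(203,204): col outside [0, 203] -> not filled
(190,193): col outside [0, 190] -> not filled
(46,24): row=0b101110, col=0b11000, row AND col = 0b1000 = 8; 8 != 24 -> empty
(113,44): row=0b1110001, col=0b101100, row AND col = 0b100000 = 32; 32 != 44 -> empty
(193,161): row=0b11000001, col=0b10100001, row AND col = 0b10000001 = 129; 129 != 161 -> empty
(48,5): row=0b110000, col=0b101, row AND col = 0b0 = 0; 0 != 5 -> empty
(67,-2): col outside [0, 67] -> not filled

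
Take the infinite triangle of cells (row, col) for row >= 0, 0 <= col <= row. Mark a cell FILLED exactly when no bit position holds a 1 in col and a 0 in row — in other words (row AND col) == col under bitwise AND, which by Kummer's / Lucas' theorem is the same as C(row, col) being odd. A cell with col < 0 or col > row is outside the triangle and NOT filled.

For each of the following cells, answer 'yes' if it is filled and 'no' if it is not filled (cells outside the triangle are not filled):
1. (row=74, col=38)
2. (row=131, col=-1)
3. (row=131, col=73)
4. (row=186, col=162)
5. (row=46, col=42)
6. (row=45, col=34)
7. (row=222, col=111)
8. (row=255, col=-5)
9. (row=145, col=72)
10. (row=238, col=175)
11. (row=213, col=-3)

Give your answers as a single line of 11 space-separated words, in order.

(74,38): row=0b1001010, col=0b100110, row AND col = 0b10 = 2; 2 != 38 -> empty
(131,-1): col outside [0, 131] -> not filled
(131,73): row=0b10000011, col=0b1001001, row AND col = 0b1 = 1; 1 != 73 -> empty
(186,162): row=0b10111010, col=0b10100010, row AND col = 0b10100010 = 162; 162 == 162 -> filled
(46,42): row=0b101110, col=0b101010, row AND col = 0b101010 = 42; 42 == 42 -> filled
(45,34): row=0b101101, col=0b100010, row AND col = 0b100000 = 32; 32 != 34 -> empty
(222,111): row=0b11011110, col=0b1101111, row AND col = 0b1001110 = 78; 78 != 111 -> empty
(255,-5): col outside [0, 255] -> not filled
(145,72): row=0b10010001, col=0b1001000, row AND col = 0b0 = 0; 0 != 72 -> empty
(238,175): row=0b11101110, col=0b10101111, row AND col = 0b10101110 = 174; 174 != 175 -> empty
(213,-3): col outside [0, 213] -> not filled

Answer: no no no yes yes no no no no no no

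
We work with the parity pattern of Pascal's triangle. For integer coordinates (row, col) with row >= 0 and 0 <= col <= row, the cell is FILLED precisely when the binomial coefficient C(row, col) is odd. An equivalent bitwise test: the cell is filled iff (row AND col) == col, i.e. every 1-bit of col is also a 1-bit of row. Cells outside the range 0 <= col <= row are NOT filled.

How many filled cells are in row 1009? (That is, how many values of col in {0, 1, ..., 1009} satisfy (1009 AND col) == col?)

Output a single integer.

1009 in binary = 1111110001
popcount(1009) = number of 1-bits in 1111110001 = 7
A col c satisfies (1009 AND c) == c iff every set bit of c is also set in 1009; each of the 7 set bits of 1009 can independently be on or off in c.
count = 2^7 = 128

Answer: 128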